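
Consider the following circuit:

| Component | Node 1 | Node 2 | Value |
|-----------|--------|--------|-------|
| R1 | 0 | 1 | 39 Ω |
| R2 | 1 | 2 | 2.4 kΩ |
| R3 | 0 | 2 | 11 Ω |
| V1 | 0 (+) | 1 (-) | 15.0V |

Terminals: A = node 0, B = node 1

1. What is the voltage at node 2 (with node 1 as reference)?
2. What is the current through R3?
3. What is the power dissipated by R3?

Nodal analysis, taking node 1 as the 0 V reference.
Source V1 fixes V_0 = 15 V.
KCL at each unknown node (sum of currents leaving = 0; resistances in Ω):
  Node 2: (V_2 - 0)/2400 + (V_2 - 15)/11 = 0
Collecting terms: 0.09133 × V_2 = 1.364  =>  V_2 = 14.93 V
Part 1:
  Read off the nodal solution: V_2 = 14.93 V
Part 2:
  I_R3 = (V_0 - V_2)/R3 = (15 - 14.93)/11 = 0.006221 A
  Magnitude: I_R3 = 0.006221 A
Part 3:
  I_R3 = (V_0 - V_2)/R3 = (15 - 14.93)/11 = 0.006221 A
  P_R3 = I_R3² × R3 = (0.006221)² × 11 = 0.0004258 W

Final answers:
1. V_2 = 14.93 V
2. I_R3 = 0.006221 A
3. P_R3 = 0.0004258 W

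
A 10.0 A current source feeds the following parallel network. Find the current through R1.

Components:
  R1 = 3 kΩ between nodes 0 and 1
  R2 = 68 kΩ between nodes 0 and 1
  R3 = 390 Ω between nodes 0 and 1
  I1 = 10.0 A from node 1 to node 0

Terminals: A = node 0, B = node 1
All resistors sit directly between nodes 0 and 1, so they are in parallel and share one voltage V; the full source current 10 A splits among them.
1/R_par = 1/3000 + 1/68000 + 1/390 = 0.002912 S  =>  R_par = 343.4 Ω
V = I × R_par = 10 × 343.4 = 3434 V
I_R1 = V/R1 = 3434/3000 = 1.145 A

Final answer: 1.145 A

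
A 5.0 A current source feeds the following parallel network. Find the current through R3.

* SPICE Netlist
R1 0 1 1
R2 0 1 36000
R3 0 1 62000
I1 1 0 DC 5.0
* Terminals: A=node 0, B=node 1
All resistors sit directly between nodes 0 and 1, so they are in parallel and share one voltage V; the full source current 5 A splits among them.
1/R_par = 1/1 + 1/36000 + 1/62000 = 1 S  =>  R_par = 1 Ω
V = I × R_par = 5 × 1 = 5 V
I_R3 = V/R3 = 5/62000 = 0.00008064 A

Final answer: 8.064e-05 A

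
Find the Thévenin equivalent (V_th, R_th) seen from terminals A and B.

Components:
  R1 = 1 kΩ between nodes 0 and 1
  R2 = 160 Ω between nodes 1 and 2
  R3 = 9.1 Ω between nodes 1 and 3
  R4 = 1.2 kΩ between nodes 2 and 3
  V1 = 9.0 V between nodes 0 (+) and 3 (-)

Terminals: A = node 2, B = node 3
Step 1 — V_th is the open-circuit voltage V_A - V_B (nothing connected across the terminals).
Nodal analysis, taking node 3 as the 0 V reference.
Source V1 fixes V_0 = 9 V.
KCL at each unknown node (sum of currents leaving = 0; resistances in Ω):
  Node 1: (V_1 - 9)/1000 + (V_1 - V_2)/160 + (V_1 - 0)/9.1 = 0
  Node 2: (V_2 - V_1)/160 + (V_2 - 0)/1200 = 0
Collecting terms (coefficients in siemens):
  0.1171·V_1 - 0.00625·V_2 = 0.009
  0.007083·V_2 - 0.00625·V_1 = 0
Determinant D = (0.1171)(0.007083) - (-0.00625)(-0.00625) = 0.0007907
V_1 = [(0.009)(0.007083) - (-0.00625)(0)]/D = 0.08063 V
V_2 = [(0.1171)(0) - (0.009)(-0.00625)]/D = 0.07114 V
V_th = V_2 - V_3 = 0.07114 - 0 = 0.07114 V
Step 2 — R_th: zero the source — replace V1 by a short circuit (node 3 merges into node 0) — and find the resistance seen between A (node 2) and B (node 0).
Reduce the network between node 2 (A) and node 0 (B) by series/parallel combination:
  Rp1 = R1 ‖ R3 (parallel, both between nodes 0 and 1) = 1/(1/1000 + 1/9.1) = 9.018 Ω
  Rs1 = R2 + Rp1 (series, joined only at node 1) = 160 + 9.018 = 169 Ω
  Rp2 = R4 ‖ Rs1 (parallel, both between nodes 0 and 2) = 1/(1/1200 + 1/169) = 148.2 Ω
R_th = 148.2 Ω

Final answer: V_th = 0.07114 V, R_th = 148.2 Ω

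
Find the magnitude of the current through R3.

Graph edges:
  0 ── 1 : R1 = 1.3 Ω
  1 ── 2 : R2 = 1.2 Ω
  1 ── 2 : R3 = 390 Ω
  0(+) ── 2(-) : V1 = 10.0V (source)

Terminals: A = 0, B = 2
Nodal analysis, taking node 2 as the 0 V reference.
Source V1 fixes V_0 = 10 V.
KCL at each unknown node (sum of currents leaving = 0; resistances in Ω):
  Node 1: (V_1 - 10)/1.3 + (V_1 - 0)/1.2 + (V_1 - 0)/390 = 0
Collecting terms: 1.605 × V_1 = 7.692  =>  V_1 = 4.792 V
I_R3 = (V_1 - V_2)/R3 = (4.792 - 0)/390 = 0.01229 A
|I_R3| = 0.01229 A

Final answer: |I_R3| = 0.01229 A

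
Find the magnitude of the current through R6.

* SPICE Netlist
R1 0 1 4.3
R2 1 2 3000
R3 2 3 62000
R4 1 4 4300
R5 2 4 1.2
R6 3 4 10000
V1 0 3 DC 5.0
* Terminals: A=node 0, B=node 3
Nodal analysis, taking node 3 as the 0 V reference.
Source V1 fixes V_0 = 5 V.
KCL at each unknown node (sum of currents leaving = 0; resistances in Ω):
  Node 1: (V_1 - 5)/4.3 + (V_1 - V_2)/3000 + (V_1 - V_4)/4300 = 0
  Node 2: (V_2 - V_1)/3000 + (V_2 - 0)/62000 + (V_2 - V_4)/1.2 = 0
  Node 4: (V_4 - V_1)/4300 + (V_4 - V_2)/1.2 + (V_4 - 0)/10000 = 0
Collecting terms (coefficients in siemens):
  0.2331·V_1 - 0.0003333·V_2 - 0.0002326·V_4 = 1.163
  0.8337·V_2 - 0.0003333·V_1 - 0.8333·V_4 = 0
  0.8337·V_4 - 0.0002326·V_1 - 0.8333·V_2 = 0
Solving these 3 simultaneous equations (Gaussian elimination) gives:
  V_1 = 4.998 V, V_2 = 4.147 V, V_4 = 4.147 V
I_R6 = (V_3 - V_4)/R6 = (0 - 4.147)/10000 = -0.0004147 A
|I_R6| = 0.0004147 A

Final answer: |I_R6| = 0.0004147 A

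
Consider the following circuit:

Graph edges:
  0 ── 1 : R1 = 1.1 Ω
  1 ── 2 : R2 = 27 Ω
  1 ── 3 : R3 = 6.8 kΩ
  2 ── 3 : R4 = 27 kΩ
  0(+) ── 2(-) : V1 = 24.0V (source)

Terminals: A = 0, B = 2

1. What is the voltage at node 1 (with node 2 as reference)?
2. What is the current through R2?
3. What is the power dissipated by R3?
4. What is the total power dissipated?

Nodal analysis, taking node 2 as the 0 V reference.
Source V1 fixes V_0 = 24 V.
KCL at each unknown node (sum of currents leaving = 0; resistances in Ω):
  Node 1: (V_1 - 24)/1.1 + (V_1 - 0)/27 + (V_1 - V_3)/6800 = 0
  Node 3: (V_3 - V_1)/6800 + (V_3 - 0)/27000 = 0
Collecting terms (coefficients in siemens):
  0.9463·V_1 - 0.0001471·V_3 = 21.82
  0.0001841·V_3 - 0.0001471·V_1 = 0
Determinant D = (0.9463)(0.0001841) - (-0.0001471)(-0.0001471) = 0.0001742
V_1 = [(21.82)(0.0001841) - (-0.0001471)(0)]/D = 23.06 V
V_3 = [(0.9463)(0) - (21.82)(-0.0001471)]/D = 18.42 V
Part 1:
  Read off the nodal solution: V_1 = 23.06 V
Part 2:
  I_R2 = (V_1 - V_2)/R2 = (23.06 - 0)/27 = 0.8541 A
  Magnitude: I_R2 = 0.8541 A
Part 3:
  I_R3 = (V_1 - V_3)/R3 = (23.06 - 18.42)/6800 = 0.0006822 A
  P_R3 = I_R3² × R3 = (0.0006822)² × 6800 = 0.003165 W
Part 4:
  Power in each resistor, P = (ΔV)²/R:
    P_R1 = (24 - 23.06)²/1.1 = 0.8037 W
    P_R2 = (23.06 - 0)²/27 = 19.69 W
    P_R3 = (23.06 - 18.42)²/6800 = 0.003165 W
    P_R4 = (0 - 18.42)²/27000 = 0.01257 W
  P_total = P_R1 + P_R2 + P_R3 + P_R4 = 20.51 W

Final answers:
1. V_1 = 23.06 V
2. I_R2 = 0.8541 A
3. P_R3 = 0.003165 W
4. P_total = 20.51 W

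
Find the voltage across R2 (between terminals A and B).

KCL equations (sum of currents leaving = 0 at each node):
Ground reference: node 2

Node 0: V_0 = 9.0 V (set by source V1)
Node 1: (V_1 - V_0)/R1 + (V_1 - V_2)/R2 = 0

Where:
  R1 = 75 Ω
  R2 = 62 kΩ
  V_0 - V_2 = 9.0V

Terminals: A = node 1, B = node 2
R1 and R2 are in series across V1 (node 0 → node 1 → node 2), and the output A–B is taken across R2, so this is a voltage divider.
Series current: I = V1/(R1 + R2) = 9/(75 + 62000) = 9/62080 = 0.000145 A
V_R2 = I × R2 = V1 × R2/(R1 + R2) = 9 × 62000/62080 = 8.989 V

Final answer: 8.989 V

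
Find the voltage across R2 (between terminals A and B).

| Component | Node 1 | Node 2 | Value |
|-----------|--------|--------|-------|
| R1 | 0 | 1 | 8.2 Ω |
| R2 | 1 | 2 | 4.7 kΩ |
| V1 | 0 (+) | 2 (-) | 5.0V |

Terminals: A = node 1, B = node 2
R1 and R2 are in series across V1 (node 0 → node 1 → node 2), and the output A–B is taken across R2, so this is a voltage divider.
Series current: I = V1/(R1 + R2) = 5/(8.2 + 4700) = 5/4708 = 0.001062 A
V_R2 = I × R2 = V1 × R2/(R1 + R2) = 5 × 4700/4708 = 4.991 V

Final answer: 4.991 V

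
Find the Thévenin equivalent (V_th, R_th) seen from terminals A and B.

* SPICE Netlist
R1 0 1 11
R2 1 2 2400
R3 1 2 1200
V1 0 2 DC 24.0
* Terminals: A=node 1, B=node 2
Step 1 — V_th is the open-circuit voltage V_A - V_B (nothing connected across the terminals).
Nodal analysis, taking node 2 as the 0 V reference.
Source V1 fixes V_0 = 24 V.
KCL at each unknown node (sum of currents leaving = 0; resistances in Ω):
  Node 1: (V_1 - 24)/11 + (V_1 - 0)/2400 + (V_1 - 0)/1200 = 0
Collecting terms: 0.09216 × V_1 = 2.182  =>  V_1 = 23.67 V
V_th = V_1 - V_2 = 23.67 - 0 = 23.67 V
Step 2 — R_th: zero the source — replace V1 by a short circuit (node 2 merges into node 0) — and find the resistance seen between A (node 1) and B (node 0).
Reduce the network between node 1 (A) and node 0 (B) by series/parallel combination:
  Rp1 = R1 ‖ R2 ‖ R3 (parallel, all between nodes 0 and 1) = 1/(1/11 + 1/2400 + 1/1200) = 10.85 Ω
R_th = 10.85 Ω

Final answer: V_th = 23.67 V, R_th = 10.85 Ω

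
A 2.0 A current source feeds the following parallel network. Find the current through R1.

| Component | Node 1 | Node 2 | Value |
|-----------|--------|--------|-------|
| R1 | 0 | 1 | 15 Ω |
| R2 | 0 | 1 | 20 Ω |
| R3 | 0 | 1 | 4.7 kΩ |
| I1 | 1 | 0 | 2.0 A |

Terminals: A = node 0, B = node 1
All resistors sit directly between nodes 0 and 1, so they are in parallel and share one voltage V; the full source current 2 A splits among them.
1/R_par = 1/15 + 1/20 + 1/4700 = 0.1169 S  =>  R_par = 8.556 Ω
V = I × R_par = 2 × 8.556 = 17.11 V
I_R1 = V/R1 = 17.11/15 = 1.141 A

Final answer: 1.141 A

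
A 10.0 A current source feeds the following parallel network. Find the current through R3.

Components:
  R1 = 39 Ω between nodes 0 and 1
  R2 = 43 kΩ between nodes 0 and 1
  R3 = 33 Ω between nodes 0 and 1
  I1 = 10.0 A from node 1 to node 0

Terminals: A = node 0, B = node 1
All resistors sit directly between nodes 0 and 1, so they are in parallel and share one voltage V; the full source current 10 A splits among them.
1/R_par = 1/39 + 1/43000 + 1/33 = 0.05597 S  =>  R_par = 17.87 Ω
V = I × R_par = 10 × 17.87 = 178.7 V
I_R3 = V/R3 = 178.7/33 = 5.414 A

Final answer: 5.414 A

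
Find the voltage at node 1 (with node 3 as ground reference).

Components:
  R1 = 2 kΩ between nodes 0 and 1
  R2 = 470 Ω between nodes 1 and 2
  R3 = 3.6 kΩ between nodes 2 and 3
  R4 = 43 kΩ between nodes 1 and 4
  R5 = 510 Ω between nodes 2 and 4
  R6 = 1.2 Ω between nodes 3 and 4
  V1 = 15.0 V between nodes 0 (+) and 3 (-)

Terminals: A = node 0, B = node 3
Nodal analysis, taking node 3 as the 0 V reference.
Source V1 fixes V_0 = 15 V.
KCL at each unknown node (sum of currents leaving = 0; resistances in Ω):
  Node 1: (V_1 - 15)/2000 + (V_1 - V_2)/470 + (V_1 - V_4)/43000 = 0
  Node 2: (V_2 - V_1)/470 + (V_2 - 0)/3600 + (V_2 - V_4)/510 = 0
  Node 4: (V_4 - V_1)/43000 + (V_4 - V_2)/510 + (V_4 - 0)/1.2 = 0
Collecting terms (coefficients in siemens):
  0.002651·V_1 - 0.002128·V_2 - 0.00002326·V_4 = 0.0075
  0.004366·V_2 - 0.002128·V_1 - 0.001961·V_4 = 0
  0.8353·V_4 - 0.00002326·V_1 - 0.001961·V_2 = 0
Solving these 3 simultaneous equations (Gaussian elimination) gives:
  V_1 = 4.65 V, V_2 = 2.268 V, V_4 = 0.005454 V
The requested potential is V_1 = 4.65 V.

Final answer: V_1 = 4.65 V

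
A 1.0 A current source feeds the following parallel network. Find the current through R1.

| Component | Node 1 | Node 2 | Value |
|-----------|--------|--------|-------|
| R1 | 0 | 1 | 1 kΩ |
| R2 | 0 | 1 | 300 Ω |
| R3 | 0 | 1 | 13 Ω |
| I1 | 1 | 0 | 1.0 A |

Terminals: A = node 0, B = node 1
All resistors sit directly between nodes 0 and 1, so they are in parallel and share one voltage V; the full source current 1 A splits among them.
1/R_par = 1/1000 + 1/300 + 1/13 = 0.08126 S  =>  R_par = 12.31 Ω
V = I × R_par = 1 × 12.31 = 12.31 V
I_R1 = V/R1 = 12.31/1000 = 0.01231 A

Final answer: 0.01231 A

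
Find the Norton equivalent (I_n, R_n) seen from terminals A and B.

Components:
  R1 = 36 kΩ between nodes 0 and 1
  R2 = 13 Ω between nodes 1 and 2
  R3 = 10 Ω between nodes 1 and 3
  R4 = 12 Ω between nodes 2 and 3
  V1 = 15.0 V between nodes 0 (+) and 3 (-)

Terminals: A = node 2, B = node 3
Find the Thévenin equivalent first; then I_n = V_th/R_th and R_n = R_th.
Step 1 — V_th is the open-circuit voltage V_A - V_B (nothing connected across the terminals).
Nodal analysis, taking node 3 as the 0 V reference.
Source V1 fixes V_0 = 15 V.
KCL at each unknown node (sum of currents leaving = 0; resistances in Ω):
  Node 1: (V_1 - 15)/36000 + (V_1 - V_2)/13 + (V_1 - 0)/10 = 0
  Node 2: (V_2 - V_1)/13 + (V_2 - 0)/12 = 0
Collecting terms (coefficients in siemens):
  0.177·V_1 - 0.07692·V_2 = 0.0004167
  0.1603·V_2 - 0.07692·V_1 = 0
Determinant D = (0.177)(0.1603) - (-0.07692)(-0.07692) = 0.02244
V_1 = [(0.0004167)(0.1603) - (-0.07692)(0)]/D = 0.002976 V
V_2 = [(0.177)(0) - (0.0004167)(-0.07692)]/D = 0.001428 V
V_th = V_2 - V_3 = 0.001428 - 0 = 0.001428 V
Step 2 — R_th: zero the source — replace V1 by a short circuit (node 3 merges into node 0) — and find the resistance seen between A (node 2) and B (node 0).
Reduce the network between node 2 (A) and node 0 (B) by series/parallel combination:
  Rp1 = R1 ‖ R3 (parallel, both between nodes 0 and 1) = 1/(1/36000 + 1/10) = 9.997 Ω
  Rs1 = R2 + Rp1 (series, joined only at node 1) = 13 + 9.997 = 23 Ω
  Rp2 = R4 ‖ Rs1 (parallel, both between nodes 0 and 2) = 1/(1/12 + 1/23) = 7.885 Ω
R_th = 7.885 Ω
I_n = V_th/R_th = 0.001428/7.885 = 0.0001811 A, and R_n = R_th = 7.885 Ω

Final answer: I_n = 0.0001811 A, R_n = 7.885 Ω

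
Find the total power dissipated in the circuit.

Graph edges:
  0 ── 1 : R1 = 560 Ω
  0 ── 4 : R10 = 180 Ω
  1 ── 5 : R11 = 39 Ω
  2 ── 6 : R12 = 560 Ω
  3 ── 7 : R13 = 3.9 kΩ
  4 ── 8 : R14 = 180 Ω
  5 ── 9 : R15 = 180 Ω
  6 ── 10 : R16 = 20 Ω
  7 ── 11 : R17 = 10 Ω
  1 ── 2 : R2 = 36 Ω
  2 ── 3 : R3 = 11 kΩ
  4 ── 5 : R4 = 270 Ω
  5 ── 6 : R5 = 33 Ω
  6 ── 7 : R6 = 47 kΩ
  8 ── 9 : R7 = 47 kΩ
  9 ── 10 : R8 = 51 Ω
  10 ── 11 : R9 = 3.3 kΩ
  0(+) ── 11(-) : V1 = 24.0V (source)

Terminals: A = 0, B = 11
Nodal analysis, taking node 11 as the 0 V reference.
Source V1 fixes V_0 = 24 V.
KCL at each unknown node (sum of currents leaving = 0; resistances in Ω):
  Node 1: (V_1 - 24)/560 + (V_1 - V_2)/36 + (V_1 - V_5)/39 = 0
  Node 2: (V_2 - V_1)/36 + (V_2 - V_3)/11000 + (V_2 - V_6)/560 = 0
  Node 3: (V_3 - V_2)/11000 + (V_3 - V_7)/3900 = 0
  Node 4: (V_4 - V_5)/270 + (V_4 - 24)/180 + (V_4 - V_8)/180 = 0
  Node 5: (V_5 - V_4)/270 + (V_5 - V_6)/33 + (V_5 - V_1)/39 + (V_5 - V_9)/180 = 0
  Node 6: (V_6 - V_5)/33 + (V_6 - V_7)/47000 + (V_6 - V_2)/560 + (V_6 - V_10)/20 = 0
  Node 7: (V_7 - V_6)/47000 + (V_7 - V_3)/3900 + (V_7 - 0)/10 = 0
  Node 8: (V_8 - V_9)/47000 + (V_8 - V_4)/180 = 0
  Node 9: (V_9 - V_8)/47000 + (V_9 - V_10)/51 + (V_9 - V_5)/180 = 0
  Node 10: (V_10 - V_9)/51 + (V_10 - 0)/3300 + (V_10 - V_6)/20 = 0
Collecting terms (coefficients in siemens):
  0.0552·V_1 - 0.02778·V_2 - 0.02564·V_5 = 0.04286
  0.02965·V_2 - 0.02778·V_1 - 0.00009091·V_3 - 0.001786·V_6 = 0
  0.0003473·V_3 - 0.00009091·V_2 - 0.0002564·V_7 = 0
  0.01481·V_4 - 0.003704·V_5 - 0.005556·V_8 = 0.1333
  0.0652·V_5 - 0.02564·V_1 - 0.003704·V_4 - 0.0303·V_6 - 0.005556·V_9 = 0
  0.08211·V_6 - 0.001786·V_2 - 0.0303·V_5 - 0.00002128·V_7 - 0.05·V_10 = 0
  0.1003·V_7 - 0.0002564·V_3 - 0.00002128·V_6 = 0
  0.005577·V_8 - 0.005556·V_4 - 0.00002128·V_9 = 0
  0.02518·V_9 - 0.005556·V_5 - 0.00002128·V_8 - 0.01961·V_10 = 0
  0.06991·V_10 - 0.05·V_6 - 0.01961·V_9 = 0
Solving these 10 simultaneous equations (Gaussian elimination) gives:
  V_1 = 21.93 V, V_2 = 21.87 V, V_3 = 5.738 V, V_4 = 23.14 V
  V_5 = 21.86 V, V_6 = 21.68 V, V_7 = 0.01927 V, V_8 = 23.13 V
  V_9 = 21.64 V, V_10 = 21.58 V
Power in each resistor, P = (ΔV)²/R:
  P_R1 = (24 - 21.93)²/560 = 0.007626 W
  P_R2 = (21.93 - 21.87)²/36 = 0.0001168 W
  P_R3 = (21.87 - 5.738)²/11000 = 0.02365 W
  P_R4 = (23.14 - 21.86)²/270 = 0.006075 W
  P_R5 = (21.86 - 21.68)²/33 = 0.0009656 W
  P_R6 = (21.68 - 0.01927)²/47000 = 0.009984 W
  P_R7 = (23.13 - 21.64)²/47000 = 0.00004756 W
  P_R8 = (21.64 - 21.58)²/51 = 0.00008032 W
  P_R9 = (21.58 - 0)²/3300 = 0.1411 W
  P_R10 = (24 - 23.14)²/180 = 0.004104 W
  P_R11 = (21.93 - 21.86)²/39 = 0.0001392 W
  P_R12 = (21.87 - 21.68)²/560 = 0.00006268 W
  P_R13 = (5.738 - 0.01927)²/3900 = 0.008386 W
  P_R14 = (23.14 - 23.13)²/180 = 0.0000001822 W
  P_R15 = (21.86 - 21.64)²/180 = 0.0002693 W
  P_R16 = (21.68 - 21.58)²/20 = 0.0005582 W
  P_R17 = (0.01927 - 0)²/10 = 0.00003714 W
P_total = P_R1 + P_R2 + P_R3 + P_R4 + P_R5 + P_R6 + P_R7 + P_R8 + P_R9 + P_R10 + P_R11 + P_R12 + P_R13 + P_R14 + P_R15 + P_R16 + P_R17 = 0.2032 W

Final answer: 0.2032 W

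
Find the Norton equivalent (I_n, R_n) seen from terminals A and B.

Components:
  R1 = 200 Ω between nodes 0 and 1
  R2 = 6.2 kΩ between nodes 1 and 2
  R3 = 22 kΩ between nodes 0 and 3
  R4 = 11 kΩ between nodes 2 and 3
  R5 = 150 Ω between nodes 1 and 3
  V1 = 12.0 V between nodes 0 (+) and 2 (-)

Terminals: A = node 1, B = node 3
Find the Thévenin equivalent first; then I_n = V_th/R_th and R_n = R_th.
Step 1 — V_th is the open-circuit voltage V_A - V_B (nothing connected across the terminals).
Nodal analysis, taking node 2 as the 0 V reference.
Source V1 fixes V_0 = 12 V.
KCL at each unknown node (sum of currents leaving = 0; resistances in Ω):
  Node 1: (V_1 - 12)/200 + (V_1 - 0)/6200 + (V_1 - V_3)/150 = 0
  Node 3: (V_3 - 12)/22000 + (V_3 - 0)/11000 + (V_3 - V_1)/150 = 0
Collecting terms (coefficients in siemens):
  0.01183·V_1 - 0.006667·V_3 = 0.06
  0.006803·V_3 - 0.006667·V_1 = 0.0005455
Determinant D = (0.01183)(0.006803) - (-0.006667)(-0.006667) = 0.00003602
V_1 = [(0.06)(0.006803) - (-0.006667)(0.0005455)]/D = 11.43 V
V_3 = [(0.01183)(0.0005455) - (0.06)(-0.006667)]/D = 11.28 V
V_th = V_1 - V_3 = 11.43 - 11.28 = 0.149 V
Step 2 — R_th: zero the source — replace V1 by a short circuit (node 2 merges into node 0) — and find the resistance seen between A (node 1) and B (node 3).
Reduce the network between node 1 (A) and node 3 (B) by series/parallel combination:
  Rp1 = R1 ‖ R2 (parallel, both between nodes 0 and 1) = 1/(1/200 + 1/6200) = 193.8 Ω
  Rp2 = R3 ‖ R4 (parallel, both between nodes 0 and 3) = 1/(1/22000 + 1/11000) = 7333 Ω
  Rs1 = Rp1 + Rp2 (series, joined only at node 0) = 193.8 + 7333 = 7527 Ω
  Rp3 = R5 ‖ Rs1 (parallel, both between nodes 1 and 3) = 1/(1/150 + 1/7527) = 147.1 Ω
R_th = 147.1 Ω
I_n = V_th/R_th = 0.149/147.1 = 0.001013 A, and R_n = R_th = 147.1 Ω

Final answer: I_n = 0.001013 A, R_n = 147.1 Ω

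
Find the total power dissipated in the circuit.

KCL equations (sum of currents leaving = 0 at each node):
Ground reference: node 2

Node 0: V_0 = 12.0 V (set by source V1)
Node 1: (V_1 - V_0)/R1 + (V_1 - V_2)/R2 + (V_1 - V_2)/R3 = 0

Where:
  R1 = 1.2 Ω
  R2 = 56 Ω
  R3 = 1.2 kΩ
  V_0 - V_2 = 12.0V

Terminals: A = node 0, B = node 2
Nodal analysis, taking node 2 as the 0 V reference.
Source V1 fixes V_0 = 12 V.
KCL at each unknown node (sum of currents leaving = 0; resistances in Ω):
  Node 1: (V_1 - 12)/1.2 + (V_1 - 0)/56 + (V_1 - 0)/1200 = 0
Collecting terms: 0.852 × V_1 = 10  =>  V_1 = 11.74 V
Power in each resistor, P = (ΔV)²/R:
  P_R1 = (12 - 11.74)²/1.2 = 0.05775 W
  P_R2 = (11.74 - 0)²/56 = 2.46 W
  P_R3 = (11.74 - 0)²/1200 = 0.1148 W
P_total = P_R1 + P_R2 + P_R3 = 2.632 W

Final answer: 2.632 W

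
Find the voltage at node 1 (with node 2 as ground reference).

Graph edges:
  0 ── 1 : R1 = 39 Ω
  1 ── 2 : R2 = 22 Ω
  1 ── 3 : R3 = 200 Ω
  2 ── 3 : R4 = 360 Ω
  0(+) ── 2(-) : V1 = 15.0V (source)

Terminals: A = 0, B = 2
Nodal analysis, taking node 2 as the 0 V reference.
Source V1 fixes V_0 = 15 V.
KCL at each unknown node (sum of currents leaving = 0; resistances in Ω):
  Node 1: (V_1 - 15)/39 + (V_1 - 0)/22 + (V_1 - V_3)/200 = 0
  Node 3: (V_3 - V_1)/200 + (V_3 - 0)/360 = 0
Collecting terms (coefficients in siemens):
  0.0761·V_1 - 0.005·V_3 = 0.3846
  0.007778·V_3 - 0.005·V_1 = 0
Determinant D = (0.0761)(0.007778) - (-0.005)(-0.005) = 0.0005669
V_1 = [(0.3846)(0.007778) - (-0.005)(0)]/D = 5.277 V
V_3 = [(0.0761)(0) - (0.3846)(-0.005)]/D = 3.393 V
The requested potential is V_1 = 5.277 V.

Final answer: V_1 = 5.277 V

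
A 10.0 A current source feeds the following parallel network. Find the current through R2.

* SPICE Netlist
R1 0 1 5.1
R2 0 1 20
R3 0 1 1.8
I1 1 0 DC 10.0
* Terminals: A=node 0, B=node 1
All resistors sit directly between nodes 0 and 1, so they are in parallel and share one voltage V; the full source current 10 A splits among them.
1/R_par = 1/5.1 + 1/20 + 1/1.8 = 0.8016 S  =>  R_par = 1.247 Ω
V = I × R_par = 10 × 1.247 = 12.47 V
I_R2 = V/R2 = 12.47/20 = 0.6237 A

Final answer: 0.6237 A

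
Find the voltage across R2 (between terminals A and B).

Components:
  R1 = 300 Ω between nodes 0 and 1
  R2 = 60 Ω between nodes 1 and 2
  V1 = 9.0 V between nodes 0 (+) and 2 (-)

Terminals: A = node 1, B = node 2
R1 and R2 are in series across V1 (node 0 → node 1 → node 2), and the output A–B is taken across R2, so this is a voltage divider.
Series current: I = V1/(R1 + R2) = 9/(300 + 60) = 9/360 = 0.025 A
V_R2 = I × R2 = V1 × R2/(R1 + R2) = 9 × 60/360 = 1.5 V

Final answer: 1.5 V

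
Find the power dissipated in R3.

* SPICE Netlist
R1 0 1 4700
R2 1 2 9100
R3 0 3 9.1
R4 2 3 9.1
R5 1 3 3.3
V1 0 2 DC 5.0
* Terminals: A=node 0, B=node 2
Nodal analysis, taking node 2 as the 0 V reference.
Source V1 fixes V_0 = 5 V.
KCL at each unknown node (sum of currents leaving = 0; resistances in Ω):
  Node 1: (V_1 - 5)/4700 + (V_1 - 0)/9100 + (V_1 - V_3)/3.3 = 0
  Node 3: (V_3 - 5)/9.1 + (V_3 - 0)/9.1 + (V_3 - V_1)/3.3 = 0
Collecting terms (coefficients in siemens):
  0.3034·V_1 - 0.303·V_3 = 0.001064
  0.5228·V_3 - 0.303·V_1 = 0.5495
Determinant D = (0.3034)(0.5228) - (-0.303)(-0.303) = 0.06677
V_1 = [(0.001064)(0.5228) - (-0.303)(0.5495)]/D = 2.502 V
V_3 = [(0.3034)(0.5495) - (0.001064)(-0.303)]/D = 2.501 V
I_R3 = (V_0 - V_3)/R3 = (5 - 2.501)/9.1 = 0.2746 A
P_R3 = I_R3² × R3 = (0.2746)² × 9.1 = 0.6862 W

Final answer: 0.6862 W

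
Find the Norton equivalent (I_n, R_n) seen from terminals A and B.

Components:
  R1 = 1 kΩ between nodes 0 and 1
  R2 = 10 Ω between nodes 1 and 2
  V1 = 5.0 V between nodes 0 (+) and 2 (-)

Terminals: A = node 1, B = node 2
Find the Thévenin equivalent first; then I_n = V_th/R_th and R_n = R_th.
Step 1 — V_th is the open-circuit voltage V_A - V_B (nothing connected across the terminals).
Nodal analysis, taking node 2 as the 0 V reference.
Source V1 fixes V_0 = 5 V.
KCL at each unknown node (sum of currents leaving = 0; resistances in Ω):
  Node 1: (V_1 - 5)/1000 + (V_1 - 0)/10 = 0
Collecting terms: 0.101 × V_1 = 0.005  =>  V_1 = 0.0495 V
V_th = V_1 - V_2 = 0.0495 - 0 = 0.0495 V
Step 2 — R_th: zero the source — replace V1 by a short circuit (node 2 merges into node 0) — and find the resistance seen between A (node 1) and B (node 0).
Reduce the network between node 1 (A) and node 0 (B) by series/parallel combination:
  Rp1 = R1 ‖ R2 (parallel, both between nodes 0 and 1) = 1/(1/1000 + 1/10) = 9.901 Ω
R_th = 9.901 Ω
I_n = V_th/R_th = 0.0495/9.901 = 0.005 A, and R_n = R_th = 9.901 Ω

Final answer: I_n = 0.005 A, R_n = 9.901 Ω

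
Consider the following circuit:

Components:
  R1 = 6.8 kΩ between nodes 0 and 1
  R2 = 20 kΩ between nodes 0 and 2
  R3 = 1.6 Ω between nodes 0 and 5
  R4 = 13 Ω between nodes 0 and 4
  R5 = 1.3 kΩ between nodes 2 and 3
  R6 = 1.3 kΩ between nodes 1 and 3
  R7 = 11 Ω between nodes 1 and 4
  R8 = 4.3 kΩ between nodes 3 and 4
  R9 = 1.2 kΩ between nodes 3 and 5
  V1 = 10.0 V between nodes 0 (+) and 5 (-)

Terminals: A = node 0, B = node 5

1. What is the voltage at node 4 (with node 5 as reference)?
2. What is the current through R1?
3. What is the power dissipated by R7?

Nodal analysis, taking node 5 as the 0 V reference.
Source V1 fixes V_0 = 10 V.
KCL at each unknown node (sum of currents leaving = 0; resistances in Ω):
  Node 1: (V_1 - 10)/6800 + (V_1 - V_3)/1300 + (V_1 - V_4)/11 = 0
  Node 2: (V_2 - 10)/20000 + (V_2 - V_3)/1300 = 0
  Node 3: (V_3 - V_2)/1300 + (V_3 - V_1)/1300 + (V_3 - V_4)/4300 + (V_3 - 0)/1200 = 0
  Node 4: (V_4 - 10)/13 + (V_4 - V_1)/11 + (V_4 - V_3)/4300 = 0
Collecting terms (coefficients in siemens):
  0.09183·V_1 - 0.0007692·V_3 - 0.09091·V_4 = 0.001471
  0.0008192·V_2 - 0.0007692·V_3 = 0.0005
  0.002604·V_3 - 0.0007692·V_1 - 0.0007692·V_2 - 0.0002326·V_4 = 0
  0.1681·V_4 - 0.09091·V_1 - 0.0002326·V_3 = 0.7692
Solving these 4 simultaneous equations (Gaussian elimination) gives:
  V_1 = 9.906 V, V_2 = 5.8 V, V_3 = 5.527 V, V_4 = 9.943 V
Part 1:
  Read off the nodal solution: V_4 = 9.943 V
Part 2:
  I_R1 = (V_0 - V_1)/R1 = (10 - 9.906)/6800 = 0.0000138 A
  Magnitude: I_R1 = 0.0000138 A
Part 3:
  I_R7 = (V_1 - V_4)/R7 = (9.906 - 9.943)/11 = -0.003355 A
  P_R7 = I_R7² × R7 = (-0.003355)² × 11 = 0.0001238 W

Final answers:
1. V_4 = 9.943 V
2. I_R1 = 1.38e-05 A
3. P_R7 = 0.0001238 W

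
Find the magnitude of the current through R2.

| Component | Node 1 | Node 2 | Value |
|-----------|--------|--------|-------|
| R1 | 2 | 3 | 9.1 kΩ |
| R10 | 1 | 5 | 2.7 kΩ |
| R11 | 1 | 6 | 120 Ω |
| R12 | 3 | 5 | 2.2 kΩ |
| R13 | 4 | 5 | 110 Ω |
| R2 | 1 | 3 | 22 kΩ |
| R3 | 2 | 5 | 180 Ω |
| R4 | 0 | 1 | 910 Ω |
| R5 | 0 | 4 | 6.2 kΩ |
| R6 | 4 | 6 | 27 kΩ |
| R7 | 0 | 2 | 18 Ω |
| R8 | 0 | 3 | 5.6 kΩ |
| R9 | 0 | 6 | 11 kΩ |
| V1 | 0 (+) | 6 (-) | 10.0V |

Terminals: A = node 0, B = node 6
Nodal analysis, taking node 6 as the 0 V reference.
Source V1 fixes V_0 = 10 V.
KCL at each unknown node (sum of currents leaving = 0; resistances in Ω):
  Node 1: (V_1 - V_3)/22000 + (V_1 - 10)/910 + (V_1 - V_5)/2700 + (V_1 - 0)/120 = 0
  Node 2: (V_2 - V_3)/9100 + (V_2 - V_5)/180 + (V_2 - 10)/18 = 0
  Node 3: (V_3 - V_2)/9100 + (V_3 - V_1)/22000 + (V_3 - 10)/5600 + (V_3 - V_5)/2200 = 0
  Node 4: (V_4 - 10)/6200 + (V_4 - 0)/27000 + (V_4 - V_5)/110 = 0
  Node 5: (V_5 - V_2)/180 + (V_5 - V_1)/2700 + (V_5 - V_3)/2200 + (V_5 - V_4)/110 = 0
Collecting terms (coefficients in siemens):
  0.009848·V_1 - 0.00004545·V_3 - 0.0003704·V_5 = 0.01099
  0.06122·V_2 - 0.0001099·V_3 - 0.005556·V_5 = 0.5556
  0.0007885·V_3 - 0.00004545·V_1 - 0.0001099·V_2 - 0.0004545·V_5 = 0.001786
  0.009289·V_4 - 0.009091·V_5 = 0.001613
  0.01547·V_5 - 0.0003704·V_1 - 0.005556·V_2 - 0.0004545·V_3 - 0.009091·V_4 = 0
Solving these 5 simultaneous equations (Gaussian elimination) gives:
  V_1 = 1.51 V, V_2 = 9.94 V, V_3 = 9.131 V, V_4 = 9.33 V
  V_5 = 9.356 V
I_R2 = (V_1 - V_3)/R2 = (1.51 - 9.131)/22000 = -0.0003464 A
|I_R2| = 0.0003464 A

Final answer: |I_R2| = 0.0003464 A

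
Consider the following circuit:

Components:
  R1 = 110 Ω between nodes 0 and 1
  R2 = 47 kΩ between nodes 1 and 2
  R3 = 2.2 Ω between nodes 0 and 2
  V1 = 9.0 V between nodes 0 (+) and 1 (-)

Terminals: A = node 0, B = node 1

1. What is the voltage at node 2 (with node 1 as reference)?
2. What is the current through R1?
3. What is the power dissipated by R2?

Nodal analysis, taking node 1 as the 0 V reference.
Source V1 fixes V_0 = 9 V.
KCL at each unknown node (sum of currents leaving = 0; resistances in Ω):
  Node 2: (V_2 - 0)/47000 + (V_2 - 9)/2.2 = 0
Collecting terms: 0.4546 × V_2 = 4.091  =>  V_2 = 9 V
Part 1:
  Read off the nodal solution: V_2 = 9 V
Part 2:
  I_R1 = (V_0 - V_1)/R1 = (9 - 0)/110 = 0.08182 A
  Magnitude: I_R1 = 0.08182 A
Part 3:
  I_R2 = (V_1 - V_2)/R2 = (0 - 9)/47000 = -0.0001915 A
  P_R2 = I_R2² × R2 = (-0.0001915)² × 47000 = 0.001723 W

Final answers:
1. V_2 = 9 V
2. I_R1 = 0.08182 A
3. P_R2 = 0.001723 W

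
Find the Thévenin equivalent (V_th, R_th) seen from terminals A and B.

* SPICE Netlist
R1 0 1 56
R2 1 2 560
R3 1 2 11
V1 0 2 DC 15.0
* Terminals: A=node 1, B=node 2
Step 1 — V_th is the open-circuit voltage V_A - V_B (nothing connected across the terminals).
Nodal analysis, taking node 2 as the 0 V reference.
Source V1 fixes V_0 = 15 V.
KCL at each unknown node (sum of currents leaving = 0; resistances in Ω):
  Node 1: (V_1 - 15)/56 + (V_1 - 0)/560 + (V_1 - 0)/11 = 0
Collecting terms: 0.1106 × V_1 = 0.2679  =>  V_1 = 2.423 V
V_th = V_1 - V_2 = 2.423 - 0 = 2.423 V
Step 2 — R_th: zero the source — replace V1 by a short circuit (node 2 merges into node 0) — and find the resistance seen between A (node 1) and B (node 0).
Reduce the network between node 1 (A) and node 0 (B) by series/parallel combination:
  Rp1 = R1 ‖ R2 ‖ R3 (parallel, all between nodes 0 and 1) = 1/(1/56 + 1/560 + 1/11) = 9.046 Ω
R_th = 9.046 Ω

Final answer: V_th = 2.423 V, R_th = 9.046 Ω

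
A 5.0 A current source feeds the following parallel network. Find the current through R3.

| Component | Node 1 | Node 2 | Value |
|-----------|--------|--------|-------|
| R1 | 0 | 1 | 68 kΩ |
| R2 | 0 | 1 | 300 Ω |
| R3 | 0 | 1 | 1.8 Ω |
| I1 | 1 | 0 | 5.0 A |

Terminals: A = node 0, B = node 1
All resistors sit directly between nodes 0 and 1, so they are in parallel and share one voltage V; the full source current 5 A splits among them.
1/R_par = 1/68000 + 1/300 + 1/1.8 = 0.5589 S  =>  R_par = 1.789 Ω
V = I × R_par = 5 × 1.789 = 8.946 V
I_R3 = V/R3 = 8.946/1.8 = 4.97 A

Final answer: 4.97 A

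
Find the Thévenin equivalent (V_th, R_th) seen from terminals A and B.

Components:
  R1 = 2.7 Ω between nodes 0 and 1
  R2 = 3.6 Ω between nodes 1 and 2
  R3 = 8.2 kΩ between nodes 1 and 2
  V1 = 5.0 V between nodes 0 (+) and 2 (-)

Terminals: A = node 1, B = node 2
Step 1 — V_th is the open-circuit voltage V_A - V_B (nothing connected across the terminals).
Nodal analysis, taking node 2 as the 0 V reference.
Source V1 fixes V_0 = 5 V.
KCL at each unknown node (sum of currents leaving = 0; resistances in Ω):
  Node 1: (V_1 - 5)/2.7 + (V_1 - 0)/3.6 + (V_1 - 0)/8200 = 0
Collecting terms: 0.6483 × V_1 = 1.852  =>  V_1 = 2.857 V
V_th = V_1 - V_2 = 2.857 - 0 = 2.857 V
Step 2 — R_th: zero the source — replace V1 by a short circuit (node 2 merges into node 0) — and find the resistance seen between A (node 1) and B (node 0).
Reduce the network between node 1 (A) and node 0 (B) by series/parallel combination:
  Rp1 = R1 ‖ R2 ‖ R3 (parallel, all between nodes 0 and 1) = 1/(1/2.7 + 1/3.6 + 1/8200) = 1.543 Ω
R_th = 1.543 Ω

Final answer: V_th = 2.857 V, R_th = 1.543 Ω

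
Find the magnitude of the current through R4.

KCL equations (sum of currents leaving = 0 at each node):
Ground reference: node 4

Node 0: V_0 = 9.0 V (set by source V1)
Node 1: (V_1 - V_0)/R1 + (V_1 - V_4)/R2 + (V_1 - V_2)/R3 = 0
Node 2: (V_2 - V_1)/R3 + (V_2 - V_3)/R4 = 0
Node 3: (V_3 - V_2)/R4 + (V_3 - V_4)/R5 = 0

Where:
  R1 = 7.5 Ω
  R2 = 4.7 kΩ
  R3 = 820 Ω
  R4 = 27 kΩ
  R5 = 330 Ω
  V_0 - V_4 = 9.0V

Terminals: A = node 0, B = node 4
Nodal analysis, taking node 4 as the 0 V reference.
Source V1 fixes V_0 = 9 V.
KCL at each unknown node (sum of currents leaving = 0; resistances in Ω):
  Node 1: (V_1 - 9)/7.5 + (V_1 - 0)/4700 + (V_1 - V_2)/820 = 0
  Node 2: (V_2 - V_1)/820 + (V_2 - V_3)/27000 = 0
  Node 3: (V_3 - V_2)/27000 + (V_3 - 0)/330 = 0
Collecting terms (coefficients in siemens):
  0.1348·V_1 - 0.00122·V_2 = 1.2
  0.001257·V_2 - 0.00122·V_1 - 0.00003704·V_3 = 0
  0.003067·V_3 - 0.00003704·V_2 = 0
Solving these 3 simultaneous equations (Gaussian elimination) gives:
  V_1 = 8.983 V, V_2 = 8.722 V, V_3 = 0.1053 V
I_R4 = (V_2 - V_3)/R4 = (8.722 - 0.1053)/27000 = 0.0003191 A
|I_R4| = 0.0003191 A

Final answer: |I_R4| = 0.0003191 A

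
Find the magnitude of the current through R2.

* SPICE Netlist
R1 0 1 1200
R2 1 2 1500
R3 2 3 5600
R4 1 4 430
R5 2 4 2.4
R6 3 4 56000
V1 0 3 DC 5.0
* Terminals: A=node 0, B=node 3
Nodal analysis, taking node 3 as the 0 V reference.
Source V1 fixes V_0 = 5 V.
KCL at each unknown node (sum of currents leaving = 0; resistances in Ω):
  Node 1: (V_1 - 5)/1200 + (V_1 - V_2)/1500 + (V_1 - V_4)/430 = 0
  Node 2: (V_2 - V_1)/1500 + (V_2 - 0)/5600 + (V_2 - V_4)/2.4 = 0
  Node 4: (V_4 - V_1)/430 + (V_4 - V_2)/2.4 + (V_4 - 0)/56000 = 0
Collecting terms (coefficients in siemens):
  0.003826·V_1 - 0.0006667·V_2 - 0.002326·V_4 = 0.004167
  0.4175·V_2 - 0.0006667·V_1 - 0.4167·V_4 = 0
  0.419·V_4 - 0.002326·V_1 - 0.4167·V_2 = 0
Solving these 3 simultaneous equations (Gaussian elimination) gives:
  V_1 = 4.095 V, V_2 = 3.841 V, V_4 = 3.843 V
I_R2 = (V_1 - V_2)/R2 = (4.095 - 3.841)/1500 = 0.0001688 A
|I_R2| = 0.0001688 A

Final answer: |I_R2| = 0.0001688 A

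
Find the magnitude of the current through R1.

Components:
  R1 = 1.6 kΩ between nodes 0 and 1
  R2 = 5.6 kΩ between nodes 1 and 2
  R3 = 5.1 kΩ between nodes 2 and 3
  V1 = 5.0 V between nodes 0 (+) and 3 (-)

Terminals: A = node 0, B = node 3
Nodal analysis, taking node 3 as the 0 V reference.
Source V1 fixes V_0 = 5 V.
KCL at each unknown node (sum of currents leaving = 0; resistances in Ω):
  Node 1: (V_1 - 5)/1600 + (V_1 - V_2)/5600 = 0
  Node 2: (V_2 - V_1)/5600 + (V_2 - 0)/5100 = 0
Collecting terms (coefficients in siemens):
  0.0008036·V_1 - 0.0001786·V_2 = 0.003125
  0.0003746·V_2 - 0.0001786·V_1 = 0
Determinant D = (0.0008036)(0.0003746) - (-0.0001786)(-0.0001786) = 0.0000002692
V_1 = [(0.003125)(0.0003746) - (-0.0001786)(0)]/D = 4.35 V
V_2 = [(0.0008036)(0) - (0.003125)(-0.0001786)]/D = 2.073 V
I_R1 = (V_0 - V_1)/R1 = (5 - 4.35)/1600 = 0.0004065 A
|I_R1| = 0.0004065 A

Final answer: |I_R1| = 0.0004065 A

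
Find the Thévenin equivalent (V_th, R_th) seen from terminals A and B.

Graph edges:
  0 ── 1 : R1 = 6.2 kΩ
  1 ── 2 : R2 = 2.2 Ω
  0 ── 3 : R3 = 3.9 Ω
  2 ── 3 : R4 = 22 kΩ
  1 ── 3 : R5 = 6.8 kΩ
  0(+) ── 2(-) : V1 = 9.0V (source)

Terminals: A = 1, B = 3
Step 1 — V_th is the open-circuit voltage V_A - V_B (nothing connected across the terminals).
Nodal analysis, taking node 2 as the 0 V reference.
Source V1 fixes V_0 = 9 V.
KCL at each unknown node (sum of currents leaving = 0; resistances in Ω):
  Node 1: (V_1 - 9)/6200 + (V_1 - 0)/2.2 + (V_1 - V_3)/6800 = 0
  Node 3: (V_3 - 9)/3.9 + (V_3 - 0)/22000 + (V_3 - V_1)/6800 = 0
Collecting terms (coefficients in siemens):
  0.4549·V_1 - 0.0001471·V_3 = 0.001452
  0.2566·V_3 - 0.0001471·V_1 = 2.308
Determinant D = (0.4549)(0.2566) - (-0.0001471)(-0.0001471) = 0.1167
V_1 = [(0.001452)(0.2566) - (-0.0001471)(2.308)]/D = 0.006099 V
V_3 = [(0.4549)(2.308) - (0.001452)(-0.0001471)]/D = 8.993 V
V_th = V_1 - V_3 = 0.006099 - 8.993 = -8.987 V
Step 2 — R_th: zero the source — replace V1 by a short circuit (node 2 merges into node 0) — and find the resistance seen between A (node 1) and B (node 3).
Reduce the network between node 1 (A) and node 3 (B) by series/parallel combination:
  Rp1 = R1 ‖ R2 (parallel, both between nodes 0 and 1) = 1/(1/6200 + 1/2.2) = 2.199 Ω
  Rp2 = R3 ‖ R4 (parallel, both between nodes 0 and 3) = 1/(1/3.9 + 1/22000) = 3.899 Ω
  Rs1 = Rp1 + Rp2 (series, joined only at node 0) = 2.199 + 3.899 = 6.099 Ω
  Rp3 = R5 ‖ Rs1 (parallel, both between nodes 1 and 3) = 1/(1/6800 + 1/6.099) = 6.093 Ω
R_th = 6.093 Ω

Final answer: V_th = -8.987 V, R_th = 6.093 Ω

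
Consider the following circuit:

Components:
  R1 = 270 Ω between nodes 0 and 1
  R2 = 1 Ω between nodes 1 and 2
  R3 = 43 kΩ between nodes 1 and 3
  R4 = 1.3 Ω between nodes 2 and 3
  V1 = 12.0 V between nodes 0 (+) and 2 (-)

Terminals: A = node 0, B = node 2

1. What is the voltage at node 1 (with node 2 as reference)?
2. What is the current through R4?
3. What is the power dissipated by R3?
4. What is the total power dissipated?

Nodal analysis, taking node 2 as the 0 V reference.
Source V1 fixes V_0 = 12 V.
KCL at each unknown node (sum of currents leaving = 0; resistances in Ω):
  Node 1: (V_1 - 12)/270 + (V_1 - 0)/1 + (V_1 - V_3)/43000 = 0
  Node 3: (V_3 - V_1)/43000 + (V_3 - 0)/1.3 = 0
Collecting terms (coefficients in siemens):
  1.004·V_1 - 0.00002326·V_3 = 0.04444
  0.7693·V_3 - 0.00002326·V_1 = 0
Determinant D = (1.004)(0.7693) - (-0.00002326)(-0.00002326) = 0.7721
V_1 = [(0.04444)(0.7693) - (-0.00002326)(0)]/D = 0.04428 V
V_3 = [(1.004)(0) - (0.04444)(-0.00002326)]/D = 0.000001339 V
Part 1:
  Read off the nodal solution: V_1 = 0.04428 V
Part 2:
  I_R4 = (V_2 - V_3)/R4 = (0 - 0.000001339)/1.3 = -0.00000103 A
  Magnitude: I_R4 = 0.00000103 A
Part 3:
  I_R3 = (V_1 - V_3)/R3 = (0.04428 - 0.000001339)/43000 = 0.00000103 A
  P_R3 = I_R3² × R3 = (0.00000103)² × 43000 = 0.00000004559 W
Part 4:
  Power in each resistor, P = (ΔV)²/R:
    P_R1 = (12 - 0.04428)²/270 = 0.5294 W
    P_R2 = (0.04428 - 0)²/1 = 0.001961 W
    P_R3 = (0.04428 - 0.000001339)²/43000 = 0.00000004559 W
    P_R4 = (0 - 0.000001339)²/1.3 = 0.000000000001378 W
  P_total = P_R1 + P_R2 + P_R3 + P_R4 = 0.5314 W

Final answers:
1. V_1 = 0.04428 V
2. I_R4 = 1.03e-06 A
3. P_R3 = 4.559e-08 W
4. P_total = 0.5314 W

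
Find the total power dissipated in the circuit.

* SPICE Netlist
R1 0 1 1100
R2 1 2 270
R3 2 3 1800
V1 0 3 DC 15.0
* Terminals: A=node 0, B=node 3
Nodal analysis, taking node 3 as the 0 V reference.
Source V1 fixes V_0 = 15 V.
KCL at each unknown node (sum of currents leaving = 0; resistances in Ω):
  Node 1: (V_1 - 15)/1100 + (V_1 - V_2)/270 = 0
  Node 2: (V_2 - V_1)/270 + (V_2 - 0)/1800 = 0
Collecting terms (coefficients in siemens):
  0.004613·V_1 - 0.003704·V_2 = 0.01364
  0.004259·V_2 - 0.003704·V_1 = 0
Determinant D = (0.004613)(0.004259) - (-0.003704)(-0.003704) = 0.00000593
V_1 = [(0.01364)(0.004259) - (-0.003704)(0)]/D = 9.795 V
V_2 = [(0.004613)(0) - (0.01364)(-0.003704)]/D = 8.517 V
Power in each resistor, P = (ΔV)²/R:
  P_R1 = (15 - 9.795)²/1100 = 0.02463 W
  P_R2 = (9.795 - 8.517)²/270 = 0.006045 W
  P_R3 = (8.517 - 0)²/1800 = 0.0403 W
P_total = P_R1 + P_R2 + P_R3 = 0.07098 W

Final answer: 0.07098 W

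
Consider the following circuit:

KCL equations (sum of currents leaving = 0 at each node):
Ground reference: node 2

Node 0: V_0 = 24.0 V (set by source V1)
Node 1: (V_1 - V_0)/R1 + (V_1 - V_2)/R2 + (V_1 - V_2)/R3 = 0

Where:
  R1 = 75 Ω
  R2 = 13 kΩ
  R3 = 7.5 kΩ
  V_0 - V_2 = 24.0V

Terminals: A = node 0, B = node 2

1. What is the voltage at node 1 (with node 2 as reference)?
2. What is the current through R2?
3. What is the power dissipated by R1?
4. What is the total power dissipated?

Nodal analysis, taking node 2 as the 0 V reference.
Source V1 fixes V_0 = 24 V.
KCL at each unknown node (sum of currents leaving = 0; resistances in Ω):
  Node 1: (V_1 - 24)/75 + (V_1 - 0)/13000 + (V_1 - 0)/7500 = 0
Collecting terms: 0.01354 × V_1 = 0.32  =>  V_1 = 23.63 V
Part 1:
  Read off the nodal solution: V_1 = 23.63 V
Part 2:
  I_R2 = (V_1 - V_2)/R2 = (23.63 - 0)/13000 = 0.001817 A
  Magnitude: I_R2 = 0.001817 A
Part 3:
  I_R1 = (V_0 - V_1)/R1 = (24 - 23.63)/75 = 0.004968 A
  P_R1 = I_R1² × R1 = (0.004968)² × 75 = 0.001851 W
Part 4:
  Power in each resistor, P = (ΔV)²/R:
    P_R1 = (24 - 23.63)²/75 = 0.001851 W
    P_R2 = (23.63 - 0)²/13000 = 0.04294 W
    P_R3 = (23.63 - 0)²/7500 = 0.07443 W
  P_total = P_R1 + P_R2 + P_R3 = 0.1192 W

Final answers:
1. V_1 = 23.63 V
2. I_R2 = 0.001817 A
3. P_R1 = 0.001851 W
4. P_total = 0.1192 W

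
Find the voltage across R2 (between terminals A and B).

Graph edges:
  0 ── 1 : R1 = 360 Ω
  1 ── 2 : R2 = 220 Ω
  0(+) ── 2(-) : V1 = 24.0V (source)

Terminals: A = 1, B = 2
R1 and R2 are in series across V1 (node 0 → node 1 → node 2), and the output A–B is taken across R2, so this is a voltage divider.
Series current: I = V1/(R1 + R2) = 24/(360 + 220) = 24/580 = 0.04138 A
V_R2 = I × R2 = V1 × R2/(R1 + R2) = 24 × 220/580 = 9.103 V

Final answer: 9.103 V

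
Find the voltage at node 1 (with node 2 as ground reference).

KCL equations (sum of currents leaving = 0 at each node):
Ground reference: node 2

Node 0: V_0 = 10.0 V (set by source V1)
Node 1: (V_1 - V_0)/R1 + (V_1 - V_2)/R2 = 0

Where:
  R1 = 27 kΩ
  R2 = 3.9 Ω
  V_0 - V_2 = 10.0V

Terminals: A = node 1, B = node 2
Nodal analysis, taking node 2 as the 0 V reference.
Source V1 fixes V_0 = 10 V.
KCL at each unknown node (sum of currents leaving = 0; resistances in Ω):
  Node 1: (V_1 - 10)/27000 + (V_1 - 0)/3.9 = 0
Collecting terms: 0.2564 × V_1 = 0.0003704  =>  V_1 = 0.001444 V
The requested potential is V_1 = 0.001444 V.

Final answer: V_1 = 0.001444 V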